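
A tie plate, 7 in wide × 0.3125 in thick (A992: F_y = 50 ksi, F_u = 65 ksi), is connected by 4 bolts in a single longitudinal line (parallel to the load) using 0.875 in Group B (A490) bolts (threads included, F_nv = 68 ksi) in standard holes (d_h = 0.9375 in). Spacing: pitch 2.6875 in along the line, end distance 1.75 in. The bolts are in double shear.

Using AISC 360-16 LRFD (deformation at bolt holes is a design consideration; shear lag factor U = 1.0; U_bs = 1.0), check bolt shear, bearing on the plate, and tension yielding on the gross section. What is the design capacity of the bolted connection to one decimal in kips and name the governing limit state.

Bolt shear: A_b = π(0.875)²/4 = 0.60132 in². φR_n = 0.75 × 68 × 0.60132 × 4 × 2 = 245.3 kips.
Bearing (0.3125 in plate, F_u = 65 ksi): end bolts L_c = 1.75 − 0.9375/2 = 1.28125, R_n = min(1.2×1.28125×0.3125×65, 2.4×0.875×0.3125×65) = 31.23 kips/bolt; interior L_c = 2.6875 − 0.9375 = 1.75, R_n = 42.656 kips/bolt. φR_n = 0.75 × (1×31.23 + 3×42.656) = 119.4 kips.
Tension yield (gross): A_g = 7×0.3125 = 2.1875 in². φR_n = 0.90 × 50 × 2.1875 = 98.4 kips.
Governing: min(245.3, 119.4, 98.4) = 98.4 kips → gross-section yield.

98.4 kips (gross-section yield governs)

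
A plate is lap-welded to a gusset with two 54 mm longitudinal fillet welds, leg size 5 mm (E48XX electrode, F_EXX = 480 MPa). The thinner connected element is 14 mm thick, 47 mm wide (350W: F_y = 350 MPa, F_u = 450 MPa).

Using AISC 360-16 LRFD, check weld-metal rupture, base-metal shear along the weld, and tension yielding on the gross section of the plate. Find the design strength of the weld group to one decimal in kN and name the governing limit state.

82.5 kN (weld metal governs)

Weld metal: throat = 0.707×5 = 3.535 mm, L = 2×54 = 108 mm. φR_n = 0.75 × 0.6 × 480 × 3.535 × 108 = 82.5 kN.
Base metal shear (14 mm plate): yield φR_n = 1.0×0.6×350×14×108 = 317.5 kN; rupture φR_n = 0.75×0.6×450×14×108 = 306.2 kN; take 306.2 kN (rupture).
Tension yield (gross): A_g = 47×14 = 658 mm². φR_n = 0.90 × 350 × 658 = 207.3 kN.
Governing: min(82.5, 306.2, 207.3) = 82.5 kN → weld metal.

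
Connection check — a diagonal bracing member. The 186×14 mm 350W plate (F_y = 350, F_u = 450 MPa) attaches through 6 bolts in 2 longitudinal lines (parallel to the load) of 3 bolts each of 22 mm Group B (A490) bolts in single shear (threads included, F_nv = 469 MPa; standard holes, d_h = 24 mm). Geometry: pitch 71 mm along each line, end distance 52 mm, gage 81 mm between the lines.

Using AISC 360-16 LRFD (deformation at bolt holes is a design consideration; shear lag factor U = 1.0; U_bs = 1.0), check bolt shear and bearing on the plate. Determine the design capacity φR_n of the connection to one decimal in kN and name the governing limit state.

802.3 kN (bolt shear governs)

Bolt shear: A_b = π(22)²/4 = 380.13 mm². φR_n = 0.75 × 469 × 380.13 × 6 × 1 = 802.3 kN.
Bearing (14 mm plate, F_u = 450 MPa): end bolts L_c = 52 − 24/2 = 40, R_n = min(1.2×40×14×450, 2.4×22×14×450) = 302.4 kN/bolt; interior L_c = 71 − 24 = 47, R_n = 332.64 kN/bolt. φR_n = 0.75 × (2×302.4 + 4×332.64) = 1451.5 kN.
Governing: min(802.3, 1451.5) = 802.3 kN → bolt shear.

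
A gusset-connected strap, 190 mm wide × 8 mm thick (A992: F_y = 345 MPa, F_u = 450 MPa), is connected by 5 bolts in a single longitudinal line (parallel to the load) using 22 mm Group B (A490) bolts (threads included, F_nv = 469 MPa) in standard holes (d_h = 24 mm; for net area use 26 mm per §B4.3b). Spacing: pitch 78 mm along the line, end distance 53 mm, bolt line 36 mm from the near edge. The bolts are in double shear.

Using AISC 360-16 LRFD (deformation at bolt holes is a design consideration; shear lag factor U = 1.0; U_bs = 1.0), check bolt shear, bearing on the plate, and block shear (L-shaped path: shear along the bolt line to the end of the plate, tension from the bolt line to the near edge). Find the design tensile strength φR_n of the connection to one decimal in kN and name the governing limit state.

Bolt shear: A_b = π(22)²/4 = 380.13 mm². φR_n = 0.75 × 469 × 380.13 × 5 × 2 = 1337.1 kN.
Bearing (8 mm plate, F_u = 450 MPa): end bolts L_c = 53 − 24/2 = 41, R_n = min(1.2×41×8×450, 2.4×22×8×450) = 177.12 kN/bolt; interior L_c = 78 − 24 = 54, R_n = 190.08 kN/bolt. φR_n = 0.75 × (1×177.12 + 4×190.08) = 703.1 kN.
Block shear: shear path 1×[53+4×78] = 1×365 mm, A_gv = 2920, A_nv = 1×(365 − 4.5×26)×8 = 1984 mm²; tension to near edge: (36 − 0.5×26)×8 = 184 mm². R_n = min(0.6×450×1984, 0.6×345×2920) + 1.0×450×184 = min(535.68, 604.44) + 82.8 = 618.48 kN. φR_n = 0.75 × 618.48 = 463.9 kN.
Governing: min(1337.1, 703.1, 463.9) = 463.9 kN → block shear.

463.9 kN (block shear governs)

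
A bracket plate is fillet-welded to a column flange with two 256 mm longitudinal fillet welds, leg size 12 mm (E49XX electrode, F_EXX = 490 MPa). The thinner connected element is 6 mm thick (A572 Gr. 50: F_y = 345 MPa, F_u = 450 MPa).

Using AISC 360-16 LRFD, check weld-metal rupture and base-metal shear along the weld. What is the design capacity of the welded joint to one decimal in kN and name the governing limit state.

622.1 kN (base-metal shear governs)

Weld metal: throat = 0.707×12 = 8.484 mm, L = 2×256 = 512 mm. φR_n = 0.75 × 0.6 × 490 × 8.484 × 512 = 957.8 kN.
Base metal shear (6 mm plate): yield φR_n = 1.0×0.6×345×6×512 = 635.9 kN; rupture φR_n = 0.75×0.6×450×6×512 = 622.1 kN; take 622.1 kN (rupture).
Governing: min(957.8, 622.1) = 622.1 kN → base-metal shear.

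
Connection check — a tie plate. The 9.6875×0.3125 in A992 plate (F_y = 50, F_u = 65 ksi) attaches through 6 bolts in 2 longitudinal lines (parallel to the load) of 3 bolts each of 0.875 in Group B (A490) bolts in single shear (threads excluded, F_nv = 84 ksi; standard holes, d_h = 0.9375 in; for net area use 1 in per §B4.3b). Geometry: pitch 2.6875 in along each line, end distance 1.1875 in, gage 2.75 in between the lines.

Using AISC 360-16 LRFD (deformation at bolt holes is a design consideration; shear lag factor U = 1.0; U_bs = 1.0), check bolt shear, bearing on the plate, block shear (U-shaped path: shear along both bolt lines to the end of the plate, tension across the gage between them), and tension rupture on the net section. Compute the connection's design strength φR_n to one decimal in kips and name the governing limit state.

Bolt shear: A_b = π(0.875)²/4 = 0.60132 in². φR_n = 0.75 × 84 × 0.60132 × 6 × 1 = 227.3 kips.
Bearing (0.3125 in plate, F_u = 65 ksi): end bolts L_c = 1.1875 − 0.9375/2 = 0.71875, R_n = min(1.2×0.71875×0.3125×65, 2.4×0.875×0.3125×65) = 17.52 kips/bolt; interior L_c = 2.6875 − 0.9375 = 1.75, R_n = 42.656 kips/bolt. φR_n = 0.75 × (2×17.52 + 4×42.656) = 154.2 kips.
Block shear: shear path 2×[1.1875+2×2.6875] = 2×6.5625 in, A_gv = 4.1016, A_nv = 2×(6.5625 − 2.5×1)×0.3125 = 2.5391 in²; tension across gage: (2.75 − 1×1)×0.3125 = 0.54688 in². R_n = min(0.6×65×2.5391, 0.6×50×4.1016) + 1.0×65×0.54688 = min(99.025, 123.05) + 35.547 = 134.57 kips. φR_n = 0.75 × 134.57 = 100.9 kips.
Tension rupture (net): A_n = (9.6875 − 2×1)×0.3125 = 2.4023 in² (U = 1.0, A_e = A_n). φR_n = 0.75 × 65 × 2.4023 = 117.1 kips.
Governing: min(227.3, 154.2, 100.9, 117.1) = 100.9 kips → block shear.

100.9 kips (block shear governs)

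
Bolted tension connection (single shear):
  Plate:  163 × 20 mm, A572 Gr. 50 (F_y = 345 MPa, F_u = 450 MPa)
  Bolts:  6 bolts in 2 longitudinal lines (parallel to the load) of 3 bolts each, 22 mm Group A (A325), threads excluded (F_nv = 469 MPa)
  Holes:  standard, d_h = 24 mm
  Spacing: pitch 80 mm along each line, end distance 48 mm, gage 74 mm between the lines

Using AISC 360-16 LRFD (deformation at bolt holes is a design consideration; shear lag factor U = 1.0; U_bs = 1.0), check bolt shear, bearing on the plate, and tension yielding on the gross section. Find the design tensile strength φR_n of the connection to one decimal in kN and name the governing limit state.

802.3 kN (bolt shear governs)

Bolt shear: A_b = π(22)²/4 = 380.13 mm². φR_n = 0.75 × 469 × 380.13 × 6 × 1 = 802.3 kN.
Bearing (20 mm plate, F_u = 450 MPa): end bolts L_c = 48 − 24/2 = 36, R_n = min(1.2×36×20×450, 2.4×22×20×450) = 388.8 kN/bolt; interior L_c = 80 − 24 = 56, R_n = 475.2 kN/bolt. φR_n = 0.75 × (2×388.8 + 4×475.2) = 2008.8 kN.
Tension yield (gross): A_g = 163×20 = 3260 mm². φR_n = 0.90 × 345 × 3260 = 1012.2 kN.
Governing: min(802.3, 2008.8, 1012.2) = 802.3 kN → bolt shear.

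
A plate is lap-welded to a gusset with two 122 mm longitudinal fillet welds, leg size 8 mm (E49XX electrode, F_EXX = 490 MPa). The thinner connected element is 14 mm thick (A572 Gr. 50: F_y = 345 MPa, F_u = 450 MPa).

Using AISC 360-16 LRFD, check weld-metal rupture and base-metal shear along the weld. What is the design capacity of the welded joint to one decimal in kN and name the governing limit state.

Weld metal: throat = 0.707×8 = 5.656 mm, L = 2×122 = 244 mm. φR_n = 0.75 × 0.6 × 490 × 5.656 × 244 = 304.3 kN.
Base metal shear (14 mm plate): yield φR_n = 1.0×0.6×345×14×244 = 707.1 kN; rupture φR_n = 0.75×0.6×450×14×244 = 691.7 kN; take 691.7 kN (rupture).
Governing: min(304.3, 691.7) = 304.3 kN → weld metal.

304.3 kN (weld metal governs)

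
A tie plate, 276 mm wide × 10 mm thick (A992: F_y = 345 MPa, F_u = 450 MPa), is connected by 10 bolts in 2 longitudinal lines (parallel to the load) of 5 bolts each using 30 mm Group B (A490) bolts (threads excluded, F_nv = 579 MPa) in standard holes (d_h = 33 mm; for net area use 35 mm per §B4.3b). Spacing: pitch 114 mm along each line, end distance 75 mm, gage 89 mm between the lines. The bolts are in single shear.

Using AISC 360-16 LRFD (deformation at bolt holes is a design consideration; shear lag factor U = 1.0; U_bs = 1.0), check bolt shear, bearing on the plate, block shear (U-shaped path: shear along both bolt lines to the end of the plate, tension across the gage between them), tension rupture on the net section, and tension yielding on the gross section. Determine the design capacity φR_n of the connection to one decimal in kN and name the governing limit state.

695.3 kN (net-section rupture governs)

Bolt shear: A_b = π(30)²/4 = 706.86 mm². φR_n = 0.75 × 579 × 706.86 × 10 × 1 = 3069.5 kN.
Bearing (10 mm plate, F_u = 450 MPa): end bolts L_c = 75 − 33/2 = 58.5, R_n = min(1.2×58.5×10×450, 2.4×30×10×450) = 315.9 kN/bolt; interior L_c = 114 − 33 = 81, R_n = 324 kN/bolt. φR_n = 0.75 × (2×315.9 + 8×324) = 2417.9 kN.
Block shear: shear path 2×[75+4×114] = 2×531 mm, A_gv = 10620, A_nv = 2×(531 − 4.5×35)×10 = 7470 mm²; tension across gage: (89 − 1×35)×10 = 540 mm². R_n = min(0.6×450×7470, 0.6×345×10620) + 1.0×450×540 = min(2016.9, 2198.3) + 243 = 2259.9 kN. φR_n = 0.75 × 2259.9 = 1694.9 kN.
Tension rupture (net): A_n = (276 − 2×35)×10 = 2060 mm² (U = 1.0, A_e = A_n). φR_n = 0.75 × 450 × 2060 = 695.3 kN.
Tension yield (gross): A_g = 276×10 = 2760 mm². φR_n = 0.90 × 345 × 2760 = 857.0 kN.
Governing: min(3069.5, 2417.9, 1694.9, 695.3, 857.0) = 695.3 kN → net-section rupture.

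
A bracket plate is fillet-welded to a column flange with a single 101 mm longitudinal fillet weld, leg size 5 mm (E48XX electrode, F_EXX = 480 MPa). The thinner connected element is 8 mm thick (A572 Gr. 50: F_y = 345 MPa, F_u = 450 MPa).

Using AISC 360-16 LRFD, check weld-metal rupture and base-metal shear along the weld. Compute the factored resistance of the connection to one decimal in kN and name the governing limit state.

Weld metal: throat = 0.707×5 = 3.535 mm, L = 101 mm. φR_n = 0.75 × 0.6 × 480 × 3.535 × 101 = 77.1 kN.
Base metal shear (8 mm plate): yield φR_n = 1.0×0.6×345×8×101 = 167.3 kN; rupture φR_n = 0.75×0.6×450×8×101 = 163.6 kN; take 163.6 kN (rupture).
Governing: min(77.1, 163.6) = 77.1 kN → weld metal.

77.1 kN (weld metal governs)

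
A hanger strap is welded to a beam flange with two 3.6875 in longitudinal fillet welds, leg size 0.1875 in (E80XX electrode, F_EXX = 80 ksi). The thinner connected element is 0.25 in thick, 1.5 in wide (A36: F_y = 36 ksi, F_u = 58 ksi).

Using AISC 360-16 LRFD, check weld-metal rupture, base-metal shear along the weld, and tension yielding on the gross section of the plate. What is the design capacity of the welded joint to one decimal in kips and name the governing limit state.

Weld metal: throat = 0.707×0.1875 = 0.13256 in, L = 2×3.6875 = 7.375 in. φR_n = 0.75 × 0.6 × 80 × 0.13256 × 7.375 = 35.2 kips.
Base metal shear (0.25 in plate): yield φR_n = 1.0×0.6×36×0.25×7.375 = 39.8 kips; rupture φR_n = 0.75×0.6×58×0.25×7.375 = 48.1 kips; take 39.8 kips (yield).
Tension yield (gross): A_g = 1.5×0.25 = 0.375 in². φR_n = 0.90 × 36 × 0.375 = 12.2 kips.
Governing: min(35.2, 39.8, 12.2) = 12.2 kips → gross-section yield.

12.2 kips (gross-section yield governs)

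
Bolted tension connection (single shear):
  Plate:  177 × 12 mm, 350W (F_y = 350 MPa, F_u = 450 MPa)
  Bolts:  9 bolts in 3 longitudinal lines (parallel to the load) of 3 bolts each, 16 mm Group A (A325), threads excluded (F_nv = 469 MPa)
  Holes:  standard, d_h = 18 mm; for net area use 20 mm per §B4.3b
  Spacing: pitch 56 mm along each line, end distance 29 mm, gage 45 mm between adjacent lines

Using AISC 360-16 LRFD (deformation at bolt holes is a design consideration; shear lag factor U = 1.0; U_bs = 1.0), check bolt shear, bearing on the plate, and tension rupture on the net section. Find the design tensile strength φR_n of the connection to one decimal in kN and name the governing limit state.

473.9 kN (net-section rupture governs)

Bolt shear: A_b = π(16)²/4 = 201.06 mm². φR_n = 0.75 × 469 × 201.06 × 9 × 1 = 636.5 kN.
Bearing (12 mm plate, F_u = 450 MPa): end bolts L_c = 29 − 18/2 = 20, R_n = min(1.2×20×12×450, 2.4×16×12×450) = 129.6 kN/bolt; interior L_c = 56 − 18 = 38, R_n = 207.36 kN/bolt. φR_n = 0.75 × (3×129.6 + 6×207.36) = 1224.7 kN.
Tension rupture (net): A_n = (177 − 3×20)×12 = 1404 mm² (U = 1.0, A_e = A_n). φR_n = 0.75 × 450 × 1404 = 473.9 kN.
Governing: min(636.5, 1224.7, 473.9) = 473.9 kN → net-section rupture.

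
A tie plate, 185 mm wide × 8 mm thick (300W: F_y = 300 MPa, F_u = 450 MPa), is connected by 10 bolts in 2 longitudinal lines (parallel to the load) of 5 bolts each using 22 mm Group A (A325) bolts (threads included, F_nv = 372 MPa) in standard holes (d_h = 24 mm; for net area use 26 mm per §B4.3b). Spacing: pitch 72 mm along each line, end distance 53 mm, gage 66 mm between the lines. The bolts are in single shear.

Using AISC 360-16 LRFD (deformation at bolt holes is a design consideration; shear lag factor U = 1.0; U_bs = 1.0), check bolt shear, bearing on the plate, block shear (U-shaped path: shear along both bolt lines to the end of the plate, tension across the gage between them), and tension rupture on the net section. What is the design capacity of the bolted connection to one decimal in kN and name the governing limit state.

359.1 kN (net-section rupture governs)

Bolt shear: A_b = π(22)²/4 = 380.13 mm². φR_n = 0.75 × 372 × 380.13 × 10 × 1 = 1060.6 kN.
Bearing (8 mm plate, F_u = 450 MPa): end bolts L_c = 53 − 24/2 = 41, R_n = min(1.2×41×8×450, 2.4×22×8×450) = 177.12 kN/bolt; interior L_c = 72 − 24 = 48, R_n = 190.08 kN/bolt. φR_n = 0.75 × (2×177.12 + 8×190.08) = 1406.2 kN.
Block shear: shear path 2×[53+4×72] = 2×341 mm, A_gv = 5456, A_nv = 2×(341 − 4.5×26)×8 = 3584 mm²; tension across gage: (66 − 1×26)×8 = 320 mm². R_n = min(0.6×450×3584, 0.6×300×5456) + 1.0×450×320 = min(967.68, 982.08) + 144 = 1111.7 kN. φR_n = 0.75 × 1111.7 = 833.8 kN.
Tension rupture (net): A_n = (185 − 2×26)×8 = 1064 mm² (U = 1.0, A_e = A_n). φR_n = 0.75 × 450 × 1064 = 359.1 kN.
Governing: min(1060.6, 1406.2, 833.8, 359.1) = 359.1 kN → net-section rupture.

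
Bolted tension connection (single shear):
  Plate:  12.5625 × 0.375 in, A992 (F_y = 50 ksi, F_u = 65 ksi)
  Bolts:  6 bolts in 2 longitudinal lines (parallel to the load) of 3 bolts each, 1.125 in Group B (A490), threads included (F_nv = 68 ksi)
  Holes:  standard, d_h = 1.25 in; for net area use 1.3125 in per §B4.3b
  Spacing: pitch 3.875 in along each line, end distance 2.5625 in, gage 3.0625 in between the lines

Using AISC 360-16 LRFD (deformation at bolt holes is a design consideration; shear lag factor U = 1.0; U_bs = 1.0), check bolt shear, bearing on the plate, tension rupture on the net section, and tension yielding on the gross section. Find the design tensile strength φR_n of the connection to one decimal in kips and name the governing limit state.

Bolt shear: A_b = π(1.125)²/4 = 0.99402 in². φR_n = 0.75 × 68 × 0.99402 × 6 × 1 = 304.2 kips.
Bearing (0.375 in plate, F_u = 65 ksi): end bolts L_c = 2.5625 − 1.25/2 = 1.9375, R_n = min(1.2×1.9375×0.375×65, 2.4×1.125×0.375×65) = 56.672 kips/bolt; interior L_c = 3.875 − 1.25 = 2.625, R_n = 65.813 kips/bolt. φR_n = 0.75 × (2×56.672 + 4×65.813) = 282.4 kips.
Tension rupture (net): A_n = (12.5625 − 2×1.3125)×0.375 = 3.7266 in² (U = 1.0, A_e = A_n). φR_n = 0.75 × 65 × 3.7266 = 181.7 kips.
Tension yield (gross): A_g = 12.5625×0.375 = 4.7109 in². φR_n = 0.90 × 50 × 4.7109 = 212.0 kips.
Governing: min(304.2, 282.4, 181.7, 212.0) = 181.7 kips → net-section rupture.

181.7 kips (net-section rupture governs)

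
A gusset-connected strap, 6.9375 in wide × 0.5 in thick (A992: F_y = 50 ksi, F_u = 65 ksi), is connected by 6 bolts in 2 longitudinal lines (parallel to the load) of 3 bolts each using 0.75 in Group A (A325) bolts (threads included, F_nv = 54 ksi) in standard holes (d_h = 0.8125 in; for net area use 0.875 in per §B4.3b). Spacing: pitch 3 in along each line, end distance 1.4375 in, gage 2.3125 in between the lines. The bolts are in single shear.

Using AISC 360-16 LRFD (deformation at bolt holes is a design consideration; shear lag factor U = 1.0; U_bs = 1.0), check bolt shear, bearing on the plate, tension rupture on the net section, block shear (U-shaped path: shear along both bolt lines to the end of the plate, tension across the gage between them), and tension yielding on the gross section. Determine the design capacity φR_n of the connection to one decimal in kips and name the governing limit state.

Bolt shear: A_b = π(0.75)²/4 = 0.44179 in². φR_n = 0.75 × 54 × 0.44179 × 6 × 1 = 107.4 kips.
Bearing (0.5 in plate, F_u = 65 ksi): end bolts L_c = 1.4375 − 0.8125/2 = 1.03125, R_n = min(1.2×1.03125×0.5×65, 2.4×0.75×0.5×65) = 40.219 kips/bolt; interior L_c = 3 − 0.8125 = 2.1875, R_n = 58.5 kips/bolt. φR_n = 0.75 × (2×40.219 + 4×58.5) = 235.8 kips.
Tension rupture (net): A_n = (6.9375 − 2×0.875)×0.5 = 2.5938 in² (U = 1.0, A_e = A_n). φR_n = 0.75 × 65 × 2.5938 = 126.4 kips.
Block shear: shear path 2×[1.4375+2×3] = 2×7.4375 in, A_gv = 7.4375, A_nv = 2×(7.4375 − 2.5×0.875)×0.5 = 5.25 in²; tension across gage: (2.3125 − 1×0.875)×0.5 = 0.71875 in². R_n = min(0.6×65×5.25, 0.6×50×7.4375) + 1.0×65×0.71875 = min(204.75, 223.13) + 46.719 = 251.47 kips. φR_n = 0.75 × 251.47 = 188.6 kips.
Tension yield (gross): A_g = 6.9375×0.5 = 3.4688 in². φR_n = 0.90 × 50 × 3.4688 = 156.1 kips.
Governing: min(107.4, 235.8, 126.4, 188.6, 156.1) = 107.4 kips → bolt shear.

107.4 kips (bolt shear governs)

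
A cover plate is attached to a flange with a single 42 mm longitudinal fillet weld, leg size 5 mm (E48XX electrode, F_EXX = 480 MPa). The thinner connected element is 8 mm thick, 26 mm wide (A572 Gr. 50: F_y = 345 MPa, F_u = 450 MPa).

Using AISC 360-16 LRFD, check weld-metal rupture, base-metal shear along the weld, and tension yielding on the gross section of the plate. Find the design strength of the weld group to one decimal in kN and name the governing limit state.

32.1 kN (weld metal governs)

Weld metal: throat = 0.707×5 = 3.535 mm, L = 42 mm. φR_n = 0.75 × 0.6 × 480 × 3.535 × 42 = 32.1 kN.
Base metal shear (8 mm plate): yield φR_n = 1.0×0.6×345×8×42 = 69.6 kN; rupture φR_n = 0.75×0.6×450×8×42 = 68.0 kN; take 68.0 kN (rupture).
Tension yield (gross): A_g = 26×8 = 208 mm². φR_n = 0.90 × 345 × 208 = 64.6 kN.
Governing: min(32.1, 68.0, 64.6) = 32.1 kN → weld metal.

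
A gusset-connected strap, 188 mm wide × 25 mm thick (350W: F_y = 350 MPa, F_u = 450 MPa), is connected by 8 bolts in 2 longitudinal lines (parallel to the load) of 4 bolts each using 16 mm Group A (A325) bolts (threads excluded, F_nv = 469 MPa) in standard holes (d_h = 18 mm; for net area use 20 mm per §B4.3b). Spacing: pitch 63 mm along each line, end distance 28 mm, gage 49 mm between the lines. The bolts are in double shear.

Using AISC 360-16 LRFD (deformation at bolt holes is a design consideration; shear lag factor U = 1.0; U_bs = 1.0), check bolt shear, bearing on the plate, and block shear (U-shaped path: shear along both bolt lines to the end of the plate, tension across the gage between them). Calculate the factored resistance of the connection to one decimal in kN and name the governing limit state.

Bolt shear: A_b = π(16)²/4 = 201.06 mm². φR_n = 0.75 × 469 × 201.06 × 8 × 2 = 1131.6 kN.
Bearing (25 mm plate, F_u = 450 MPa): end bolts L_c = 28 − 18/2 = 19, R_n = min(1.2×19×25×450, 2.4×16×25×450) = 256.5 kN/bolt; interior L_c = 63 − 18 = 45, R_n = 432 kN/bolt. φR_n = 0.75 × (2×256.5 + 6×432) = 2328.8 kN.
Block shear: shear path 2×[28+3×63] = 2×217 mm, A_gv = 10850, A_nv = 2×(217 − 3.5×20)×25 = 7350 mm²; tension across gage: (49 − 1×20)×25 = 725 mm². R_n = min(0.6×450×7350, 0.6×350×10850) + 1.0×450×725 = min(1984.5, 2278.5) + 326.25 = 2310.8 kN. φR_n = 0.75 × 2310.8 = 1733.1 kN.
Governing: min(1131.6, 2328.8, 1733.1) = 1131.6 kN → bolt shear.

1131.6 kN (bolt shear governs)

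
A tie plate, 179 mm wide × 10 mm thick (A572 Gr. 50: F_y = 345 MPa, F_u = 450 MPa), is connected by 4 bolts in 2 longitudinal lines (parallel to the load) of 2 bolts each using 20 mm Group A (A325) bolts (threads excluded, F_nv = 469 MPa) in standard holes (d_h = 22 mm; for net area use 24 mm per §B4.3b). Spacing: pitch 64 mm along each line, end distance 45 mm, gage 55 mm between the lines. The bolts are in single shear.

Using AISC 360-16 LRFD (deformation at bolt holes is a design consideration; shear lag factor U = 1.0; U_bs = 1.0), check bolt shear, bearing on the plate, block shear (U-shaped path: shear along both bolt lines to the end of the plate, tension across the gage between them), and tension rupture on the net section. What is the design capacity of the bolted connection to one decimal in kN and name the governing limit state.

400.3 kN (block shear governs)

Bolt shear: A_b = π(20)²/4 = 314.16 mm². φR_n = 0.75 × 469 × 314.16 × 4 × 1 = 442.0 kN.
Bearing (10 mm plate, F_u = 450 MPa): end bolts L_c = 45 − 22/2 = 34, R_n = min(1.2×34×10×450, 2.4×20×10×450) = 183.6 kN/bolt; interior L_c = 64 − 22 = 42, R_n = 216 kN/bolt. φR_n = 0.75 × (2×183.6 + 2×216) = 599.4 kN.
Block shear: shear path 2×[45+1×64] = 2×109 mm, A_gv = 2180, A_nv = 2×(109 − 1.5×24)×10 = 1460 mm²; tension across gage: (55 − 1×24)×10 = 310 mm². R_n = min(0.6×450×1460, 0.6×345×2180) + 1.0×450×310 = min(394.2, 451.26) + 139.5 = 533.7 kN. φR_n = 0.75 × 533.7 = 400.3 kN.
Tension rupture (net): A_n = (179 − 2×24)×10 = 1310 mm² (U = 1.0, A_e = A_n). φR_n = 0.75 × 450 × 1310 = 442.1 kN.
Governing: min(442.0, 599.4, 400.3, 442.1) = 400.3 kN → block shear.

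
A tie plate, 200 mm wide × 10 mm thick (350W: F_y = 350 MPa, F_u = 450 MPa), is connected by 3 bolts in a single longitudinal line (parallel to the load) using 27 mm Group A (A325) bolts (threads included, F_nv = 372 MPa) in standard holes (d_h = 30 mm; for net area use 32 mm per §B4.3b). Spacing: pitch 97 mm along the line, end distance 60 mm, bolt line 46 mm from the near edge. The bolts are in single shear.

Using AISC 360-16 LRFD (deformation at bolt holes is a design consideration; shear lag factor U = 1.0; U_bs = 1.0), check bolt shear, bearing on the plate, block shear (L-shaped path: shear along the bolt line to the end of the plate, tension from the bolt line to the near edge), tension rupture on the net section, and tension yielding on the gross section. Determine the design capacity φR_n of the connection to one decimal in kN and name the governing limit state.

Bolt shear: A_b = π(27)²/4 = 572.56 mm². φR_n = 0.75 × 372 × 572.56 × 3 × 1 = 479.2 kN.
Bearing (10 mm plate, F_u = 450 MPa): end bolts L_c = 60 − 30/2 = 45, R_n = min(1.2×45×10×450, 2.4×27×10×450) = 243 kN/bolt; interior L_c = 97 − 30 = 67, R_n = 291.6 kN/bolt. φR_n = 0.75 × (1×243 + 2×291.6) = 619.7 kN.
Block shear: shear path 1×[60+2×97] = 1×254 mm, A_gv = 2540, A_nv = 1×(254 − 2.5×32)×10 = 1740 mm²; tension to near edge: (46 − 0.5×32)×10 = 300 mm². R_n = min(0.6×450×1740, 0.6×350×2540) + 1.0×450×300 = min(469.8, 533.4) + 135 = 604.8 kN. φR_n = 0.75 × 604.8 = 453.6 kN.
Tension rupture (net): A_n = (200 − 1×32)×10 = 1680 mm² (U = 1.0, A_e = A_n). φR_n = 0.75 × 450 × 1680 = 567.0 kN.
Tension yield (gross): A_g = 200×10 = 2000 mm². φR_n = 0.90 × 350 × 2000 = 630.0 kN.
Governing: min(479.2, 619.7, 453.6, 567.0, 630.0) = 453.6 kN → block shear.

453.6 kN (block shear governs)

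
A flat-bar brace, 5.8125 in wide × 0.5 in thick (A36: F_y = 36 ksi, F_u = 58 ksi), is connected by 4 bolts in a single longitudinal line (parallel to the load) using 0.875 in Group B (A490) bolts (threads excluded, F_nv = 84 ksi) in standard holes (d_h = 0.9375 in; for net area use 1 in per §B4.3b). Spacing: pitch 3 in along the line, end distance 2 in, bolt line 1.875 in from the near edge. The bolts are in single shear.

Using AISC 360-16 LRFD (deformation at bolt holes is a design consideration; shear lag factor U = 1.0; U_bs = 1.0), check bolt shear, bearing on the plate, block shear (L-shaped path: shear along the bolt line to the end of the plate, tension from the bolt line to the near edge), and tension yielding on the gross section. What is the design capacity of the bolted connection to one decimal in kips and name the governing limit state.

94.2 kips (gross-section yield governs)

Bolt shear: A_b = π(0.875)²/4 = 0.60132 in². φR_n = 0.75 × 84 × 0.60132 × 4 × 1 = 151.5 kips.
Bearing (0.5 in plate, F_u = 58 ksi): end bolts L_c = 2 − 0.9375/2 = 1.53125, R_n = min(1.2×1.53125×0.5×58, 2.4×0.875×0.5×58) = 53.288 kips/bolt; interior L_c = 3 − 0.9375 = 2.0625, R_n = 60.9 kips/bolt. φR_n = 0.75 × (1×53.288 + 3×60.9) = 177.0 kips.
Block shear: shear path 1×[2+3×3] = 1×11 in, A_gv = 5.5, A_nv = 1×(11 − 3.5×1)×0.5 = 3.75 in²; tension to near edge: (1.875 − 0.5×1)×0.5 = 0.6875 in². R_n = min(0.6×58×3.75, 0.6×36×5.5) + 1.0×58×0.6875 = min(130.5, 118.8) + 39.875 = 158.68 kips. φR_n = 0.75 × 158.68 = 119.0 kips.
Tension yield (gross): A_g = 5.8125×0.5 = 2.9063 in². φR_n = 0.90 × 36 × 2.9063 = 94.2 kips.
Governing: min(151.5, 177.0, 119.0, 94.2) = 94.2 kips → gross-section yield.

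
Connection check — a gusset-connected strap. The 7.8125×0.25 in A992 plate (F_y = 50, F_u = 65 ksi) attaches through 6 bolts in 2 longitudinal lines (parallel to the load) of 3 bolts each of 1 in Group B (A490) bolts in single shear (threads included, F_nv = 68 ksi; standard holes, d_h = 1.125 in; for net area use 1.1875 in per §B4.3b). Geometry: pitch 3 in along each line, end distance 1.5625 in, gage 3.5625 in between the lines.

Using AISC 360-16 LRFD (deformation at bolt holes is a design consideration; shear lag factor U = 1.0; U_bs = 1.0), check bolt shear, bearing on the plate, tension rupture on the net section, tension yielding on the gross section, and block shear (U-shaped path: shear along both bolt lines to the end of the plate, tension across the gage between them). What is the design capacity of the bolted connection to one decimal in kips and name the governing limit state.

Bolt shear: A_b = π(1)²/4 = 0.7854 in². φR_n = 0.75 × 68 × 0.7854 × 6 × 1 = 240.3 kips.
Bearing (0.25 in plate, F_u = 65 ksi): end bolts L_c = 1.5625 − 1.125/2 = 1, R_n = min(1.2×1×0.25×65, 2.4×1×0.25×65) = 19.5 kips/bolt; interior L_c = 3 − 1.125 = 1.875, R_n = 36.563 kips/bolt. φR_n = 0.75 × (2×19.5 + 4×36.563) = 138.9 kips.
Tension rupture (net): A_n = (7.8125 − 2×1.1875)×0.25 = 1.3594 in² (U = 1.0, A_e = A_n). φR_n = 0.75 × 65 × 1.3594 = 66.3 kips.
Tension yield (gross): A_g = 7.8125×0.25 = 1.9531 in². φR_n = 0.90 × 50 × 1.9531 = 87.9 kips.
Block shear: shear path 2×[1.5625+2×3] = 2×7.5625 in, A_gv = 3.7813, A_nv = 2×(7.5625 − 2.5×1.1875)×0.25 = 2.2969 in²; tension across gage: (3.5625 − 1×1.1875)×0.25 = 0.59375 in². R_n = min(0.6×65×2.2969, 0.6×50×3.7813) + 1.0×65×0.59375 = min(89.579, 113.44) + 38.594 = 128.17 kips. φR_n = 0.75 × 128.17 = 96.1 kips.
Governing: min(240.3, 138.9, 66.3, 87.9, 96.1) = 66.3 kips → net-section rupture.

66.3 kips (net-section rupture governs)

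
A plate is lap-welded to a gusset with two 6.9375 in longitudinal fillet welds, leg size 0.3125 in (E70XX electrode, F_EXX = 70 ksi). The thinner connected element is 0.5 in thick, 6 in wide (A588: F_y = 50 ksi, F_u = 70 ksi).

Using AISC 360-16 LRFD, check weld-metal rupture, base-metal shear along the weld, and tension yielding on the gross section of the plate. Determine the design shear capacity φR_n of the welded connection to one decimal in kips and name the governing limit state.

Weld metal: throat = 0.707×0.3125 = 0.22094 in, L = 2×6.9375 = 13.875 in. φR_n = 0.75 × 0.6 × 70 × 0.22094 × 13.875 = 96.6 kips.
Base metal shear (0.5 in plate): yield φR_n = 1.0×0.6×50×0.5×13.875 = 208.1 kips; rupture φR_n = 0.75×0.6×70×0.5×13.875 = 218.5 kips; take 208.1 kips (yield).
Tension yield (gross): A_g = 6×0.5 = 3 in². φR_n = 0.90 × 50 × 3 = 135.0 kips.
Governing: min(96.6, 208.1, 135.0) = 96.6 kips → weld metal.

96.6 kips (weld metal governs)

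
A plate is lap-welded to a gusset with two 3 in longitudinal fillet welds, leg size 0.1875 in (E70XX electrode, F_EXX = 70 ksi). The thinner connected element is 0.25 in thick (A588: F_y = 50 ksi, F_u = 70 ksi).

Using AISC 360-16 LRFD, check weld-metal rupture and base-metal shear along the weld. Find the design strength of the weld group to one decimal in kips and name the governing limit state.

Weld metal: throat = 0.707×0.1875 = 0.13256 in, L = 2×3 = 6 in. φR_n = 0.75 × 0.6 × 70 × 0.13256 × 6 = 25.1 kips.
Base metal shear (0.25 in plate): yield φR_n = 1.0×0.6×50×0.25×6 = 45.0 kips; rupture φR_n = 0.75×0.6×70×0.25×6 = 47.3 kips; take 45.0 kips (yield).
Governing: min(25.1, 45.0) = 25.1 kips → weld metal.

25.1 kips (weld metal governs)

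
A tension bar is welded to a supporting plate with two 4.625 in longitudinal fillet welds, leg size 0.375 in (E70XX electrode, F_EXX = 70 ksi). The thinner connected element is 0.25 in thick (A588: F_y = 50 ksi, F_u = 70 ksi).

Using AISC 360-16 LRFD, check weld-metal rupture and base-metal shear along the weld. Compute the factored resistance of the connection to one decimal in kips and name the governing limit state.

Weld metal: throat = 0.707×0.375 = 0.26513 in, L = 2×4.625 = 9.25 in. φR_n = 0.75 × 0.6 × 70 × 0.26513 × 9.25 = 77.3 kips.
Base metal shear (0.25 in plate): yield φR_n = 1.0×0.6×50×0.25×9.25 = 69.4 kips; rupture φR_n = 0.75×0.6×70×0.25×9.25 = 72.8 kips; take 69.4 kips (yield).
Governing: min(77.3, 69.4) = 69.4 kips → base-metal shear.

69.4 kips (base-metal shear governs)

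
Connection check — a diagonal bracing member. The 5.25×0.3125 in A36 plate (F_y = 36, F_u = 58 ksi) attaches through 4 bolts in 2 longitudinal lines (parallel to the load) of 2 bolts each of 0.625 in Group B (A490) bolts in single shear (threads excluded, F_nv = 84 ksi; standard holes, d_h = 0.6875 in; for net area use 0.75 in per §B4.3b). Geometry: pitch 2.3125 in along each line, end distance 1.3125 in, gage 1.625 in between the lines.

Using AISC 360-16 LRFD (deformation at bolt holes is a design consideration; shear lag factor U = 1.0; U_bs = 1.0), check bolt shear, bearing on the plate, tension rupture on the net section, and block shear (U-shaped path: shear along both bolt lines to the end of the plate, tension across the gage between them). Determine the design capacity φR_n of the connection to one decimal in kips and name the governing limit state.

48.6 kips (block shear governs)

Bolt shear: A_b = π(0.625)²/4 = 0.3068 in². φR_n = 0.75 × 84 × 0.3068 × 4 × 1 = 77.3 kips.
Bearing (0.3125 in plate, F_u = 58 ksi): end bolts L_c = 1.3125 − 0.6875/2 = 0.96875, R_n = min(1.2×0.96875×0.3125×58, 2.4×0.625×0.3125×58) = 21.07 kips/bolt; interior L_c = 2.3125 − 0.6875 = 1.625, R_n = 27.188 kips/bolt. φR_n = 0.75 × (2×21.07 + 2×27.188) = 72.4 kips.
Tension rupture (net): A_n = (5.25 − 2×0.75)×0.3125 = 1.1719 in² (U = 1.0, A_e = A_n). φR_n = 0.75 × 58 × 1.1719 = 51.0 kips.
Block shear: shear path 2×[1.3125+1×2.3125] = 2×3.625 in, A_gv = 2.2656, A_nv = 2×(3.625 − 1.5×0.75)×0.3125 = 1.5625 in²; tension across gage: (1.625 − 1×0.75)×0.3125 = 0.27344 in². R_n = min(0.6×58×1.5625, 0.6×36×2.2656) + 1.0×58×0.27344 = min(54.375, 48.937) + 15.86 = 64.797 kips. φR_n = 0.75 × 64.797 = 48.6 kips.
Governing: min(77.3, 72.4, 51.0, 48.6) = 48.6 kips → block shear.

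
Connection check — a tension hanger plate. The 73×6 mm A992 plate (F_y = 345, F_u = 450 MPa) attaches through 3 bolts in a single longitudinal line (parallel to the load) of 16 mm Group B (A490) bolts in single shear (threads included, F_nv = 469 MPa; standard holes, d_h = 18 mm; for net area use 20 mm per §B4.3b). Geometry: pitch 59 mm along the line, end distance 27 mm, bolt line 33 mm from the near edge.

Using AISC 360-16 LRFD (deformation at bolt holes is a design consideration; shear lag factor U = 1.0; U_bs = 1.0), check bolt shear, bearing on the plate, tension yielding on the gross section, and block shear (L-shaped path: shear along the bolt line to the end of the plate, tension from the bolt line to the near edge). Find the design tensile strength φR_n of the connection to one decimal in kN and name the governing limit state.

Bolt shear: A_b = π(16)²/4 = 201.06 mm². φR_n = 0.75 × 469 × 201.06 × 3 × 1 = 212.2 kN.
Bearing (6 mm plate, F_u = 450 MPa): end bolts L_c = 27 − 18/2 = 18, R_n = min(1.2×18×6×450, 2.4×16×6×450) = 58.32 kN/bolt; interior L_c = 59 − 18 = 41, R_n = 103.68 kN/bolt. φR_n = 0.75 × (1×58.32 + 2×103.68) = 199.3 kN.
Tension yield (gross): A_g = 73×6 = 438 mm². φR_n = 0.90 × 345 × 438 = 136.0 kN.
Block shear: shear path 1×[27+2×59] = 1×145 mm, A_gv = 870, A_nv = 1×(145 − 2.5×20)×6 = 570 mm²; tension to near edge: (33 − 0.5×20)×6 = 138 mm². R_n = min(0.6×450×570, 0.6×345×870) + 1.0×450×138 = min(153.9, 180.09) + 62.1 = 216 kN. φR_n = 0.75 × 216 = 162.0 kN.
Governing: min(212.2, 199.3, 136.0, 162.0) = 136.0 kN → gross-section yield.

136.0 kN (gross-section yield governs)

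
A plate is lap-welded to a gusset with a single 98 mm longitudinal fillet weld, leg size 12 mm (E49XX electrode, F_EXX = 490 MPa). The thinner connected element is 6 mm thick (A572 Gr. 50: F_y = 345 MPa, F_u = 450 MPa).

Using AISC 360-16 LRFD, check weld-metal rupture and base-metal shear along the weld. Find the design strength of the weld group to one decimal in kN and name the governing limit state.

119.1 kN (base-metal shear governs)

Weld metal: throat = 0.707×12 = 8.484 mm, L = 98 mm. φR_n = 0.75 × 0.6 × 490 × 8.484 × 98 = 183.3 kN.
Base metal shear (6 mm plate): yield φR_n = 1.0×0.6×345×6×98 = 121.7 kN; rupture φR_n = 0.75×0.6×450×6×98 = 119.1 kN; take 119.1 kN (rupture).
Governing: min(183.3, 119.1) = 119.1 kN → base-metal shear.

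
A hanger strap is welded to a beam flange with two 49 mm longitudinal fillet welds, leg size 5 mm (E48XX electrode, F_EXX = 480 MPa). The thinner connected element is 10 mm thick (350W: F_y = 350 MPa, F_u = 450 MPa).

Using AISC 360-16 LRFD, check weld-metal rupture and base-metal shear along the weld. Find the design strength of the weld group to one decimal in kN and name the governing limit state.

Weld metal: throat = 0.707×5 = 3.535 mm, L = 2×49 = 98 mm. φR_n = 0.75 × 0.6 × 480 × 3.535 × 98 = 74.8 kN.
Base metal shear (10 mm plate): yield φR_n = 1.0×0.6×350×10×98 = 205.8 kN; rupture φR_n = 0.75×0.6×450×10×98 = 198.5 kN; take 198.5 kN (rupture).
Governing: min(74.8, 198.5) = 74.8 kN → weld metal.

74.8 kN (weld metal governs)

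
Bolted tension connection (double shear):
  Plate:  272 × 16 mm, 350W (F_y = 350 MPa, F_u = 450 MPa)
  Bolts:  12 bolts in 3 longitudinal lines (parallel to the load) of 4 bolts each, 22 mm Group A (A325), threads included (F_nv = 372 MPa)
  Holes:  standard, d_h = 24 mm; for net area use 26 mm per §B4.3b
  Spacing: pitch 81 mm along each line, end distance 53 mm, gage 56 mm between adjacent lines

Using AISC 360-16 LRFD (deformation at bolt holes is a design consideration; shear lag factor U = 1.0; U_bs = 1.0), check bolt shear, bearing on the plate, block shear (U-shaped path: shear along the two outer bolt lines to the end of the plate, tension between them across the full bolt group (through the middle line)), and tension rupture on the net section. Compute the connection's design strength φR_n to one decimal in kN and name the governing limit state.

1047.6 kN (net-section rupture governs)

Bolt shear: A_b = π(22)²/4 = 380.13 mm². φR_n = 0.75 × 372 × 380.13 × 12 × 2 = 2545.4 kN.
Bearing (16 mm plate, F_u = 450 MPa): end bolts L_c = 53 − 24/2 = 41, R_n = min(1.2×41×16×450, 2.4×22×16×450) = 354.24 kN/bolt; interior L_c = 81 − 24 = 57, R_n = 380.16 kN/bolt. φR_n = 0.75 × (3×354.24 + 9×380.16) = 3363.1 kN.
Block shear: shear path 2×[53+3×81] = 2×296 mm, A_gv = 9472, A_nv = 2×(296 − 3.5×26)×16 = 6560 mm²; tension across gage: (112 − 2×26)×16 = 960 mm². R_n = min(0.6×450×6560, 0.6×350×9472) + 1.0×450×960 = min(1771.2, 1989.1) + 432 = 2203.2 kN. φR_n = 0.75 × 2203.2 = 1652.4 kN.
Tension rupture (net): A_n = (272 − 3×26)×16 = 3104 mm² (U = 1.0, A_e = A_n). φR_n = 0.75 × 450 × 3104 = 1047.6 kN.
Governing: min(2545.4, 3363.1, 1652.4, 1047.6) = 1047.6 kN → net-section rupture.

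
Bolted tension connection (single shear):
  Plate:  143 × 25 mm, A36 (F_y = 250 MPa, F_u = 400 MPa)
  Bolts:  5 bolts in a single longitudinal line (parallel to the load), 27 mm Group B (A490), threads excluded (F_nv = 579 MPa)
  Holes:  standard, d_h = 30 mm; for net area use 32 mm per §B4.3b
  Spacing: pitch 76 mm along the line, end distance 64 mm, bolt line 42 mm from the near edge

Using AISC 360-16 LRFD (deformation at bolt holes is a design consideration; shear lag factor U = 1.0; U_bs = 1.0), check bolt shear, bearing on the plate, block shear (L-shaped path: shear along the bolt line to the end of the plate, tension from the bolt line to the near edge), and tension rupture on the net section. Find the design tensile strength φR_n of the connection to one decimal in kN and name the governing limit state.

Bolt shear: A_b = π(27)²/4 = 572.56 mm². φR_n = 0.75 × 579 × 572.56 × 5 × 1 = 1243.2 kN.
Bearing (25 mm plate, F_u = 400 MPa): end bolts L_c = 64 − 30/2 = 49, R_n = min(1.2×49×25×400, 2.4×27×25×400) = 588 kN/bolt; interior L_c = 76 − 30 = 46, R_n = 552 kN/bolt. φR_n = 0.75 × (1×588 + 4×552) = 2097.0 kN.
Block shear: shear path 1×[64+4×76] = 1×368 mm, A_gv = 9200, A_nv = 1×(368 − 4.5×32)×25 = 5600 mm²; tension to near edge: (42 − 0.5×32)×25 = 650 mm². R_n = min(0.6×400×5600, 0.6×250×9200) + 1.0×400×650 = min(1344, 1380) + 260 = 1604 kN. φR_n = 0.75 × 1604 = 1203.0 kN.
Tension rupture (net): A_n = (143 − 1×32)×25 = 2775 mm² (U = 1.0, A_e = A_n). φR_n = 0.75 × 400 × 2775 = 832.5 kN.
Governing: min(1243.2, 2097.0, 1203.0, 832.5) = 832.5 kN → net-section rupture.

832.5 kN (net-section rupture governs)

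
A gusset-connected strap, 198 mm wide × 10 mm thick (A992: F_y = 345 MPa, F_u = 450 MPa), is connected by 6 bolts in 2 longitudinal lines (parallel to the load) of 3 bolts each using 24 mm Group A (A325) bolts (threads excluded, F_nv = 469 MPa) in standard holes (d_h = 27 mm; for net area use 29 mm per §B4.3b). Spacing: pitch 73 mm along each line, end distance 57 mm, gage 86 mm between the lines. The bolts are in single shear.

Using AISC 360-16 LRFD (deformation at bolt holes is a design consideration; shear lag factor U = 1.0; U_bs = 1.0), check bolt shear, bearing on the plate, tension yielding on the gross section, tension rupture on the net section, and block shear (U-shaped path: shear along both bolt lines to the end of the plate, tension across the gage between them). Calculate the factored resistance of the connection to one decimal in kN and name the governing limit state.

472.5 kN (net-section rupture governs)

Bolt shear: A_b = π(24)²/4 = 452.39 mm². φR_n = 0.75 × 469 × 452.39 × 6 × 1 = 954.8 kN.
Bearing (10 mm plate, F_u = 450 MPa): end bolts L_c = 57 − 27/2 = 43.5, R_n = min(1.2×43.5×10×450, 2.4×24×10×450) = 234.9 kN/bolt; interior L_c = 73 − 27 = 46, R_n = 248.4 kN/bolt. φR_n = 0.75 × (2×234.9 + 4×248.4) = 1097.6 kN.
Tension yield (gross): A_g = 198×10 = 1980 mm². φR_n = 0.90 × 345 × 1980 = 614.8 kN.
Tension rupture (net): A_n = (198 − 2×29)×10 = 1400 mm² (U = 1.0, A_e = A_n). φR_n = 0.75 × 450 × 1400 = 472.5 kN.
Block shear: shear path 2×[57+2×73] = 2×203 mm, A_gv = 4060, A_nv = 2×(203 − 2.5×29)×10 = 2610 mm²; tension across gage: (86 − 1×29)×10 = 570 mm². R_n = min(0.6×450×2610, 0.6×345×4060) + 1.0×450×570 = min(704.7, 840.42) + 256.5 = 961.2 kN. φR_n = 0.75 × 961.2 = 720.9 kN.
Governing: min(954.8, 1097.6, 614.8, 472.5, 720.9) = 472.5 kN → net-section rupture.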